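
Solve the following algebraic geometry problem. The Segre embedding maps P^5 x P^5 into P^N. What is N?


The Segre embedding maps P^m x P^n into P^N via
all products of coordinates from each factor.
N = (m+1)(n+1) - 1
N = (5+1)(5+1) - 1
N = 6*6 - 1
N = 36 - 1 = 35

35


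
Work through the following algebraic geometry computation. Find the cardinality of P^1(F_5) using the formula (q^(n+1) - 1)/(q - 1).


P^1(F_5) has (q^(n+1) - 1)/(q - 1) points.
= 5^1 + 5^0
= 5 + 1
= 6

6


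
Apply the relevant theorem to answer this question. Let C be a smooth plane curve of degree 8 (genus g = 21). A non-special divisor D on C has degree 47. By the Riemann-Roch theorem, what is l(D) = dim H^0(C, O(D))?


First, compute the genus of a smooth plane curve of degree 8:
g = (d-1)(d-2)/2 = (8-1)(8-2)/2 = 21
For a non-special divisor D (i.e., h^1(D) = 0), Riemann-Roch gives:
l(D) = deg(D) - g + 1
Since deg(D) = 47 >= 2g - 1 = 41, D is non-special.
l(D) = 47 - 21 + 1 = 27

27


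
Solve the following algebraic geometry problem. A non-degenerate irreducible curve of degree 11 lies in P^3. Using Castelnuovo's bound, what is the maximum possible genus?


Castelnuovo's bound: write d - 1 = m(r-1) + epsilon with 0 <= epsilon < r-1.
d - 1 = 11 - 1 = 10
r - 1 = 3 - 1 = 2
10 = 5*2 + 0, so m = 5, epsilon = 0
pi(d, r) = m(m-1)(r-1)/2 + m*epsilon
= 5*4*2/2 + 5*0
= 40/2 + 0
= 20 + 0 = 20

20


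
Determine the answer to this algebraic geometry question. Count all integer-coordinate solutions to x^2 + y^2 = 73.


Systematically check integer values of x where x^2 <= 73.
For each valid x, check if 73 - x^2 is a perfect square.
x=3: 73 - 9 = 64, sqrt = 8 (valid)
x=8: 73 - 64 = 9, sqrt = 3 (valid)
Total integer solutions found: 8

8


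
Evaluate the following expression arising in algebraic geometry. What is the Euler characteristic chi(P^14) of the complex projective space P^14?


The complex projective space P^14 has one cell in each even real dimension 0, 2, ..., 28.
The cohomology groups are H^{2k}(P^14) = Z for k = 0,...,14, and 0 otherwise.
Euler characteristic = sum of Betti numbers = 1 per even-dimensional cohomology group.
chi(P^14) = 14 + 1 = 15

15


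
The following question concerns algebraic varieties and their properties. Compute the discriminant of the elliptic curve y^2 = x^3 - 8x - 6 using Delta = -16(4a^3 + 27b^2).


Compute each component:
4a^3 = 4*(-8)^3 = 4*(-512) = -2048
27b^2 = 27*(-6)^2 = 27*36 = 972
4a^3 + 27b^2 = -2048 + 972 = -1076
Delta = -16*(-1076) = 17216

17216


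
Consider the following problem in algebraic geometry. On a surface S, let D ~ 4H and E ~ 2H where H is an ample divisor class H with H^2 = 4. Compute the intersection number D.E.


Using bilinearity of the intersection pairing on a surface S:
(aH).(bH) = ab * (H.H)
We have H^2 = 4.
D.E = (4H).(2H) = 4*2*4
= 8*4
= 32

32


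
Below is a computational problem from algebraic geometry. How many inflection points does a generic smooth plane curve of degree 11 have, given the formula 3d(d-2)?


For a general smooth plane curve C of degree d, the inflection points are
the intersection of C with its Hessian curve, which has degree 3(d-2).
By Bezout, the total intersection number is d * 3(d-2) = 11 * 27 = 297.
For a general curve every flex is ordinary, so each contributes
multiplicity 1 to C·Hess(C), and the number of distinct inflection
points is 3d(d-2).
Inflection points = 3*11*(11-2) = 3*11*9 = 297

297


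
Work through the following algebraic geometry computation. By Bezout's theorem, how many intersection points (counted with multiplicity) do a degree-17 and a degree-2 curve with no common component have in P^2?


Bezout's theorem states the intersection count equals the product of degrees.
Intersection count = 17 * 2 = 34

34


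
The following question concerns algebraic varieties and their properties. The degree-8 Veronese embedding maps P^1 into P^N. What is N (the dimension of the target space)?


The Veronese embedding v_d: P^n -> P^N maps each point to all
degree-d monomials in n+1 homogeneous coordinates.
N = C(n+d, d) - 1
N = C(1+8, 8) - 1
N = C(9, 8) - 1
C(9, 8) = 9
N = 9 - 1 = 8

8


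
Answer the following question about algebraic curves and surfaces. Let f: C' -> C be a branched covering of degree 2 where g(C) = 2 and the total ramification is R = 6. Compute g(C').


Riemann-Hurwitz formula: 2g' - 2 = d(2g - 2) + R
Given: d = 2, g = 2, R = 6
2g' - 2 = 2*(2*2 - 2) + 6
2g' - 2 = 2*2 + 6
2g' - 2 = 4 + 6 = 10
2g' = 12
g' = 6

6


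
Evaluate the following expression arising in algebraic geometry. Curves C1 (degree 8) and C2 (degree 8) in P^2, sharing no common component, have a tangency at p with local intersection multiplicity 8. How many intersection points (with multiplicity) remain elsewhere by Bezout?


By Bezout's theorem, the total intersection number is d1 * d2.
Total = 8 * 8 = 64
Intersection multiplicity at p = 8
Remaining intersections = 64 - 8 = 56

56


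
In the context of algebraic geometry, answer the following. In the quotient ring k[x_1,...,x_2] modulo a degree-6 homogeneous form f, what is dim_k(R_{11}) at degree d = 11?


For R = k[x_1,...,x_n]/(f) with f homogeneous of degree e:
The Hilbert series is (1 - t^e)/(1 - t)^n.
So h(d) = C(d+n-1, n-1) - C(d-e+n-1, n-1) for d >= e.
With n=2, e=6, d=11:
C(11+2-1, 2-1) = C(12, 1) = 12
C(11-6+2-1, 2-1) = C(6, 1) = 6
h(11) = 12 - 6 = 6

6


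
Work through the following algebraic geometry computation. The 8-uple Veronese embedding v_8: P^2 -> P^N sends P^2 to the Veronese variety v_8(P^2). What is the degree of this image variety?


The Veronese variety v_8(P^2) has degree d^r.
d^r = 8^2 = 64

64


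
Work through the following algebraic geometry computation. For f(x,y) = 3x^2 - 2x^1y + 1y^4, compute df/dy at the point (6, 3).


df/dy = (-2)*x^1 + 4*1*y^3
At (6,3): (-2)*6^1 + 4*1*3^3
= -12 + 108
= 96

96


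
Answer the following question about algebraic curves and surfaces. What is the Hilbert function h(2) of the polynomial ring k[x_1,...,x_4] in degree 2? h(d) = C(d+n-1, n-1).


The Hilbert function for the polynomial ring in 4 variables is:
h(d) = C(d+n-1, n-1)
h(2) = C(2+4-1, 4-1) = C(5, 3)
= 5! / (3! * 2!)
= 10

10


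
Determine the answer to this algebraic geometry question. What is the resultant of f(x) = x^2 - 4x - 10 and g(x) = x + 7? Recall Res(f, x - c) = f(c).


For Res(f, x - c), we evaluate f at x = c.
f(-7) = (-7)^2 - 4*(-7) - 10
= 49 + 28 - 10
= 77 - 10 = 67
Res(f, g) = 67

67


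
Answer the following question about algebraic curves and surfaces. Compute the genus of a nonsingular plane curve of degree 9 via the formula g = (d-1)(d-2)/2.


Using the genus formula for smooth plane curves:
g = (d-1)(d-2)/2
g = (9-1)(9-2)/2
g = 8*7/2
g = 56/2 = 28

28


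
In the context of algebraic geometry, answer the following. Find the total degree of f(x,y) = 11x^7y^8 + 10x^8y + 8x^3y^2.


Examine each term for its total degree (sum of exponents).
  Term '11x^7y^8' has total degree 7+8 = 15.
  Term '10x^8y' has total degree 8+1 = 9.
  Term '8x^3y^2' has total degree 3+2 = 5.
The maximum total degree among all terms is 15.

15


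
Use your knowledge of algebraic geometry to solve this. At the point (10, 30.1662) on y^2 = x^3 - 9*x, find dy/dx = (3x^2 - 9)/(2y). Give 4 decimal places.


Using implicit differentiation of y^2 = x^3 - 9*x:
2y * dy/dx = 3x^2 - 9
dy/dx = (3x^2 - 9)/(2y)
Numerator: 3*10^2 - 9 = 291
Denominator: 2*30.1662 = 60.3324
dy/dx = 291/60.3324 = 4.8233

4.8233


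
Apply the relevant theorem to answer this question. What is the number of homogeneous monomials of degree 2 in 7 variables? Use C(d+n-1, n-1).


The number of degree-2 monomials in 7 variables is C(d+n-1, n-1).
= C(2+7-1, 7-1) = C(8, 6)
= 28

28


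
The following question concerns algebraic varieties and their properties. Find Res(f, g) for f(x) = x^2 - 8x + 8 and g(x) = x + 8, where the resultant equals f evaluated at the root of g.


For Res(f, x - c), we evaluate f at x = c.
f(-8) = (-8)^2 - 8*(-8) + 8
= 64 + 64 + 8
= 128 + 8 = 136
Res(f, g) = 136

136


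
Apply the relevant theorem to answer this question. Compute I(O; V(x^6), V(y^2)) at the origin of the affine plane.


The intersection multiplicity of V(x^a) and V(y^b) at the origin is:
I(O; V(x^6), V(y^2)) = dim_k(k[x,y]/(x^6, y^2))
A basis for k[x,y]/(x^6, y^2) is the set of monomials x^i * y^j
where 0 <= i < 6 and 0 <= j < 2.
The number of such monomials is 6 * 2 = 12

12


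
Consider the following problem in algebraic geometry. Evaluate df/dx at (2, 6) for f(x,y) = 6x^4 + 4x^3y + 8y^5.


df/dx = 4*6*x^3 + 3*4*x^2*y
At (2,6): 4*6*2^3 + 3*4*2^2*6
= 192 + 288
= 480

480


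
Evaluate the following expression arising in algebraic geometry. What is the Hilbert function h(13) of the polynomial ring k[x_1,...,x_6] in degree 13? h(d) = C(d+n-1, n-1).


The Hilbert function for the polynomial ring in 6 variables is:
h(d) = C(d+n-1, n-1)
h(13) = C(13+6-1, 6-1) = C(18, 5)
= 18! / (5! * 13!)
= 8568

8568


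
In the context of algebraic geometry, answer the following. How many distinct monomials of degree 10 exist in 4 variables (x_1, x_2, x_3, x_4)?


The number of degree-10 monomials in 4 variables is C(d+n-1, n-1).
= C(10+4-1, 4-1) = C(13, 3)
= 286

286


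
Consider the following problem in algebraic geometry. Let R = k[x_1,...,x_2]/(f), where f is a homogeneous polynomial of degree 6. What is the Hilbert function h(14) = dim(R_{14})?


For R = k[x_1,...,x_n]/(f) with f homogeneous of degree e:
The Hilbert series is (1 - t^e)/(1 - t)^n.
So h(d) = C(d+n-1, n-1) - C(d-e+n-1, n-1) for d >= e.
With n=2, e=6, d=14:
C(14+2-1, 2-1) = C(15, 1) = 15
C(14-6+2-1, 2-1) = C(9, 1) = 9
h(14) = 15 - 9 = 6

6


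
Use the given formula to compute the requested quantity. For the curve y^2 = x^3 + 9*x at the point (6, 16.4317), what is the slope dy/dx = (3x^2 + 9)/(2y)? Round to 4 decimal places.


Using implicit differentiation of y^2 = x^3 + 9*x:
2y * dy/dx = 3x^2 + 9
dy/dx = (3x^2 + 9)/(2y)
Numerator: 3*6^2 + 9 = 117
Denominator: 2*16.4317 = 32.8634
dy/dx = 117/32.8634 = 3.5602

3.5602


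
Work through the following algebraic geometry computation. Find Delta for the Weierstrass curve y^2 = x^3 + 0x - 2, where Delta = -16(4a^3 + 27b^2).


Compute each component:
4a^3 = 4*0^3 = 4*0 = 0
27b^2 = 27*(-2)^2 = 27*4 = 108
4a^3 + 27b^2 = 0 + 108 = 108
Delta = -16*108 = -1728

-1728


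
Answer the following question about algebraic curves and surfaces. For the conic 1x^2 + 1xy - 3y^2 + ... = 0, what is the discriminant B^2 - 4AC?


The discriminant of a conic Ax^2 + Bxy + Cy^2 + ... = 0 is B^2 - 4AC.
B^2 = 1^2 = 1
4AC = 4*1*(-3) = -12
Discriminant = 1 + 12 = 13

13


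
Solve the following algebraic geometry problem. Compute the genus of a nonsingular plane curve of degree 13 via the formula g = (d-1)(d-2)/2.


Using the genus formula for smooth plane curves:
g = (d-1)(d-2)/2
g = (13-1)(13-2)/2
g = 12*11/2
g = 132/2 = 66

66


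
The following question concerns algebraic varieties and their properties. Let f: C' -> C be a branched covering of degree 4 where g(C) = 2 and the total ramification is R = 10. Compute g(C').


Riemann-Hurwitz formula: 2g' - 2 = d(2g - 2) + R
Given: d = 4, g = 2, R = 10
2g' - 2 = 4*(2*2 - 2) + 10
2g' - 2 = 4*2 + 10
2g' - 2 = 8 + 10 = 18
2g' = 20
g' = 10

10


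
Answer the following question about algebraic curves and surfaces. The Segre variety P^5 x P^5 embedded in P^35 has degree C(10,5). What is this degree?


The degree of the Segre variety P^5 x P^5 is C(m+n, m).
= C(10, 5)
= 252

252


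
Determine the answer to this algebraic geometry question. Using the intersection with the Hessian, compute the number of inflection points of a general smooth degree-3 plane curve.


For a general smooth plane curve C of degree d, the inflection points are
the intersection of C with its Hessian curve, which has degree 3(d-2).
By Bezout, the total intersection number is d * 3(d-2) = 3 * 3 = 9.
For a general curve every flex is ordinary, so each contributes
multiplicity 1 to C·Hess(C), and the number of distinct inflection
points is 3d(d-2).
Inflection points = 3*3*(3-2) = 3*3*1 = 9

9


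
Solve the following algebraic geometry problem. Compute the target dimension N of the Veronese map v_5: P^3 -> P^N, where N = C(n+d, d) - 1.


The Veronese embedding v_d: P^n -> P^N maps each point to all
degree-d monomials in n+1 homogeneous coordinates.
N = C(n+d, d) - 1
N = C(3+5, 5) - 1
N = C(8, 5) - 1
C(8, 5) = 56
N = 56 - 1 = 55

55


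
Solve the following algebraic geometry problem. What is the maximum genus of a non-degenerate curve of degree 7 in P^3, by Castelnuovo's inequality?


Castelnuovo's bound: write d - 1 = m(r-1) + epsilon with 0 <= epsilon < r-1.
d - 1 = 7 - 1 = 6
r - 1 = 3 - 1 = 2
6 = 3*2 + 0, so m = 3, epsilon = 0
pi(d, r) = m(m-1)(r-1)/2 + m*epsilon
= 3*2*2/2 + 3*0
= 12/2 + 0
= 6 + 0 = 6

6


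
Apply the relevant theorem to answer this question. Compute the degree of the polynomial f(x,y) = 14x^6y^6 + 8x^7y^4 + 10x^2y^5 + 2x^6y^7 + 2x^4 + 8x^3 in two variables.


Examine each term for its total degree (sum of exponents).
  Term '14x^6y^6' has total degree 6+6 = 12.
  Term '8x^7y^4' has total degree 7+4 = 11.
  Term '10x^2y^5' has total degree 2+5 = 7.
  Term '2x^6y^7' has total degree 6+7 = 13.
  Term '2x^4' has total degree 4+0 = 4.
  Term '8x^3' has total degree 3+0 = 3.
The maximum total degree among all terms is 13.

13


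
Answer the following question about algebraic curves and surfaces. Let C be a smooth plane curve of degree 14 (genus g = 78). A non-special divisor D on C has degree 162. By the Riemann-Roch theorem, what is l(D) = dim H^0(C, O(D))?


First, compute the genus of a smooth plane curve of degree 14:
g = (d-1)(d-2)/2 = (14-1)(14-2)/2 = 78
For a non-special divisor D (i.e., h^1(D) = 0), Riemann-Roch gives:
l(D) = deg(D) - g + 1
Since deg(D) = 162 >= 2g - 1 = 155, D is non-special.
l(D) = 162 - 78 + 1 = 85

85


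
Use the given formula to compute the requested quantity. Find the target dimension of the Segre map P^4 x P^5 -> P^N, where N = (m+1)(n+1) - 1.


The Segre embedding maps P^m x P^n into P^N via
all products of coordinates from each factor.
N = (m+1)(n+1) - 1
N = (4+1)(5+1) - 1
N = 5*6 - 1
N = 30 - 1 = 29

29


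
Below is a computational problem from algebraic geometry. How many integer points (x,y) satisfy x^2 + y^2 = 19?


Systematically check integer values of x where x^2 <= 19.
For each valid x, check if 19 - x^2 is a perfect square.
Total integer solutions found: 0

0


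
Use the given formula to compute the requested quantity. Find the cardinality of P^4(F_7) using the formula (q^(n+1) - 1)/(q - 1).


P^4(F_7) has (q^(n+1) - 1)/(q - 1) points.
= 7^4 + 7^3 + 7^2 + 7^1 + 7^0
= 2401 + 343 + 49 + 7 + 1
= 2801

2801


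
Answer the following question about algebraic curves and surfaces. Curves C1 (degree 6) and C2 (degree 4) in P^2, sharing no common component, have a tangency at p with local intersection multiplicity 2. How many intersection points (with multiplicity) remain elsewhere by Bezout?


By Bezout's theorem, the total intersection number is d1 * d2.
Total = 6 * 4 = 24
Intersection multiplicity at p = 2
Remaining intersections = 24 - 2 = 22

22


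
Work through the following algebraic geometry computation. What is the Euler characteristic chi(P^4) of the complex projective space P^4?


The complex projective space P^4 has one cell in each even real dimension 0, 2, ..., 8.
The cohomology groups are H^{2k}(P^4) = Z for k = 0,...,4, and 0 otherwise.
Euler characteristic = sum of Betti numbers = 1 per even-dimensional cohomology group.
chi(P^4) = 4 + 1 = 5

5


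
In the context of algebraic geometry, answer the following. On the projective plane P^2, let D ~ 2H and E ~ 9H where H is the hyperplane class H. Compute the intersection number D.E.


Using bilinearity of the intersection pairing on the projective plane P^2:
(aH).(bH) = ab * (H.H)
We have H^2 = 1 (Bezout).
D.E = (2H).(9H) = 2*9*1
= 18*1
= 18

18


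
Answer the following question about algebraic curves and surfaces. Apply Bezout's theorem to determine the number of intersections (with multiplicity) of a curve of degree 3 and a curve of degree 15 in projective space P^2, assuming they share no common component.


Bezout's theorem states the intersection count equals the product of degrees.
Intersection count = 3 * 15 = 45

45


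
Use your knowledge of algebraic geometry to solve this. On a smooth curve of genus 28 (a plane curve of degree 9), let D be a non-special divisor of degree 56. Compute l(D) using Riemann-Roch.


First, compute the genus of a smooth plane curve of degree 9:
g = (d-1)(d-2)/2 = (9-1)(9-2)/2 = 28
For a non-special divisor D (i.e., h^1(D) = 0), Riemann-Roch gives:
l(D) = deg(D) - g + 1
Since deg(D) = 56 >= 2g - 1 = 55, D is non-special.
l(D) = 56 - 28 + 1 = 29

29


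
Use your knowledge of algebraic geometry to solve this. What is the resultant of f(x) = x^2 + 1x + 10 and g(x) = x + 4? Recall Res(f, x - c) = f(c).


For Res(f, x - c), we evaluate f at x = c.
f(-4) = (-4)^2 + 1*(-4) + 10
= 16 - 4 + 10
= 12 + 10 = 22
Res(f, g) = 22

22


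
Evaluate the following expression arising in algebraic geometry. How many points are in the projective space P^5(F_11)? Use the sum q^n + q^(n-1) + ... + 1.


P^5(F_11) has (q^(n+1) - 1)/(q - 1) points.
= 11^5 + 11^4 + 11^3 + 11^2 + 11^1 + 11^0
= 161051 + 14641 + 1331 + 121 + 11 + 1
= 177156

177156


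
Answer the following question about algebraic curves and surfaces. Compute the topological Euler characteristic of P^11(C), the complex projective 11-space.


The complex projective space P^11 has one cell in each even real dimension 0, 2, ..., 22.
The cohomology groups are H^{2k}(P^11) = Z for k = 0,...,11, and 0 otherwise.
Euler characteristic = sum of Betti numbers = 1 per even-dimensional cohomology group.
chi(P^11) = 11 + 1 = 12

12


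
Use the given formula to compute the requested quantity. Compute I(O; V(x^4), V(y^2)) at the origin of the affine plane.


The intersection multiplicity of V(x^a) and V(y^b) at the origin is:
I(O; V(x^4), V(y^2)) = dim_k(k[x,y]/(x^4, y^2))
A basis for k[x,y]/(x^4, y^2) is the set of monomials x^i * y^j
where 0 <= i < 4 and 0 <= j < 2.
The number of such monomials is 4 * 2 = 8

8


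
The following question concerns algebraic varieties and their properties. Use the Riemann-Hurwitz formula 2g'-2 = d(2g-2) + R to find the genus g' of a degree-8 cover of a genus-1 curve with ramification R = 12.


Riemann-Hurwitz formula: 2g' - 2 = d(2g - 2) + R
Given: d = 8, g = 1, R = 12
2g' - 2 = 8*(2*1 - 2) + 12
2g' - 2 = 8*0 + 12
2g' - 2 = 0 + 12 = 12
2g' = 14
g' = 7

7


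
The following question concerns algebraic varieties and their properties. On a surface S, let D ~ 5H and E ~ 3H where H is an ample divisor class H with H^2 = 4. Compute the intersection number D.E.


Using bilinearity of the intersection pairing on a surface S:
(aH).(bH) = ab * (H.H)
We have H^2 = 4.
D.E = (5H).(3H) = 5*3*4
= 15*4
= 60

60


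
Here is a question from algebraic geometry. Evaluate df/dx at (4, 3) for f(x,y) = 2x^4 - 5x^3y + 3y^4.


df/dx = 4*2*x^3 + 3*(-5)*x^2*y
At (4,3): 4*2*4^3 + 3*(-5)*4^2*3
= 512 - 720
= -208

-208


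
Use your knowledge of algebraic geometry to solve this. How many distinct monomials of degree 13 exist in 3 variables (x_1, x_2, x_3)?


The number of degree-13 monomials in 3 variables is C(d+n-1, n-1).
= C(13+3-1, 3-1) = C(15, 2)
= 105

105


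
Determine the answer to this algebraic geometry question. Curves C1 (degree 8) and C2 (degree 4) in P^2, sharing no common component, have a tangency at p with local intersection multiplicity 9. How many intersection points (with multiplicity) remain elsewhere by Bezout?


By Bezout's theorem, the total intersection number is d1 * d2.
Total = 8 * 4 = 32
Intersection multiplicity at p = 9
Remaining intersections = 32 - 9 = 23

23


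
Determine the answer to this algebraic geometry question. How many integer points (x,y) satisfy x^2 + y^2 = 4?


Systematically check integer values of x where x^2 <= 4.
For each valid x, check if 4 - x^2 is a perfect square.
x=0: 4 - 0 = 4, sqrt = 2 (valid)
x=2: 4 - 4 = 0, sqrt = 0 (valid)
Total integer solutions found: 4

4


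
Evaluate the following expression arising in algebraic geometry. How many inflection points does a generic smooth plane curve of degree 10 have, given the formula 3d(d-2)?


For a general smooth plane curve C of degree d, the inflection points are
the intersection of C with its Hessian curve, which has degree 3(d-2).
By Bezout, the total intersection number is d * 3(d-2) = 10 * 24 = 240.
For a general curve every flex is ordinary, so each contributes
multiplicity 1 to C·Hess(C), and the number of distinct inflection
points is 3d(d-2).
Inflection points = 3*10*(10-2) = 3*10*8 = 240

240


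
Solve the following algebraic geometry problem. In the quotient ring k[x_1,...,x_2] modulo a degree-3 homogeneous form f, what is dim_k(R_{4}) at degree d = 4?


For R = k[x_1,...,x_n]/(f) with f homogeneous of degree e:
The Hilbert series is (1 - t^e)/(1 - t)^n.
So h(d) = C(d+n-1, n-1) - C(d-e+n-1, n-1) for d >= e.
With n=2, e=3, d=4:
C(4+2-1, 2-1) = C(5, 1) = 5
C(4-3+2-1, 2-1) = C(2, 1) = 2
h(4) = 5 - 2 = 3

3


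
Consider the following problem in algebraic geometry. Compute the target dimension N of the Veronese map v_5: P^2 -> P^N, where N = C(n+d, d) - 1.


The Veronese embedding v_d: P^n -> P^N maps each point to all
degree-d monomials in n+1 homogeneous coordinates.
N = C(n+d, d) - 1
N = C(2+5, 5) - 1
N = C(7, 5) - 1
C(7, 5) = 21
N = 21 - 1 = 20

20


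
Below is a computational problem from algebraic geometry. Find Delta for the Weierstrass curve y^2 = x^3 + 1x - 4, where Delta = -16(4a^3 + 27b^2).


Compute each component:
4a^3 = 4*1^3 = 4*1 = 4
27b^2 = 27*(-4)^2 = 27*16 = 432
4a^3 + 27b^2 = 4 + 432 = 436
Delta = -16*436 = -6976

-6976


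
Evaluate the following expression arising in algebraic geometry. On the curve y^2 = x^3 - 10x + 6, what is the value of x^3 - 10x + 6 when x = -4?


Compute x^3 - 10x + 6 at x = -4:
x^3 = (-4)^3 = -64
(-10)*x = (-10)*(-4) = 40
Sum: -64 + 40 + 6 = -18

-18


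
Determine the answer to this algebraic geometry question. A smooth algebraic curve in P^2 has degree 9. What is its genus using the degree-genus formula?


Using the genus formula for smooth plane curves:
g = (d-1)(d-2)/2
g = (9-1)(9-2)/2
g = 8*7/2
g = 56/2 = 28

28


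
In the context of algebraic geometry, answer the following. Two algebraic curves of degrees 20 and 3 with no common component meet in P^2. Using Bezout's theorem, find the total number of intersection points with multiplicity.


Bezout's theorem states the intersection count equals the product of degrees.
Intersection count = 20 * 3 = 60

60


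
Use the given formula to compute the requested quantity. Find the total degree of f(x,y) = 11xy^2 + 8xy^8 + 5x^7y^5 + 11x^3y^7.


Examine each term for its total degree (sum of exponents).
  Term '11xy^2' has total degree 1+2 = 3.
  Term '8xy^8' has total degree 1+8 = 9.
  Term '5x^7y^5' has total degree 7+5 = 12.
  Term '11x^3y^7' has total degree 3+7 = 10.
The maximum total degree among all terms is 12.

12


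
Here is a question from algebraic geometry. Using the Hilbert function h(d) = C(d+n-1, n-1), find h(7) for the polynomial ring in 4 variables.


The Hilbert function for the polynomial ring in 4 variables is:
h(d) = C(d+n-1, n-1)
h(7) = C(7+4-1, 4-1) = C(10, 3)
= 10! / (3! * 7!)
= 120

120


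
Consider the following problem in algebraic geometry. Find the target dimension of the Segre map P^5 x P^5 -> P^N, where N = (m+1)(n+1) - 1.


The Segre embedding maps P^m x P^n into P^N via
all products of coordinates from each factor.
N = (m+1)(n+1) - 1
N = (5+1)(5+1) - 1
N = 6*6 - 1
N = 36 - 1 = 35

35


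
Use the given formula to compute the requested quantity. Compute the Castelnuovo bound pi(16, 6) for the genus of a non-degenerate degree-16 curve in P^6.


Castelnuovo's bound: write d - 1 = m(r-1) + epsilon with 0 <= epsilon < r-1.
d - 1 = 16 - 1 = 15
r - 1 = 6 - 1 = 5
15 = 3*5 + 0, so m = 3, epsilon = 0
pi(d, r) = m(m-1)(r-1)/2 + m*epsilon
= 3*2*5/2 + 3*0
= 30/2 + 0
= 15 + 0 = 15

15


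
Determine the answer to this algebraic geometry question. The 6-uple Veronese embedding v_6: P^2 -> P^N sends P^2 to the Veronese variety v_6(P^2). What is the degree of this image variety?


The Veronese variety v_6(P^2) has degree d^r.
d^r = 6^2 = 36

36


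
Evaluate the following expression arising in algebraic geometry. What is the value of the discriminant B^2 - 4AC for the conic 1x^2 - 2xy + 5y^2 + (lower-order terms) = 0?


The discriminant of a conic Ax^2 + Bxy + Cy^2 + ... = 0 is B^2 - 4AC.
B^2 = (-2)^2 = 4
4AC = 4*1*5 = 20
Discriminant = 4 - 20 = -16

-16


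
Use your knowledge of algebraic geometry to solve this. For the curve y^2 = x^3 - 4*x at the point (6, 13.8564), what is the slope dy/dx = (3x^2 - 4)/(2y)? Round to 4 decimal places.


Using implicit differentiation of y^2 = x^3 - 4*x:
2y * dy/dx = 3x^2 - 4
dy/dx = (3x^2 - 4)/(2y)
Numerator: 3*6^2 - 4 = 104
Denominator: 2*13.8564 = 27.7128
dy/dx = 104/27.7128 = 3.7528

3.7528


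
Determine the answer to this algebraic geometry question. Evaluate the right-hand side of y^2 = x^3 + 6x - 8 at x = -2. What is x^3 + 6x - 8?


Compute x^3 + 6x - 8 at x = -2:
x^3 = (-2)^3 = -8
6*x = 6*(-2) = -12
Sum: -8 - 12 - 8 = -28

-28


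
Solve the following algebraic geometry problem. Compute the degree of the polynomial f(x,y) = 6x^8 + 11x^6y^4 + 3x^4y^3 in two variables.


Examine each term for its total degree (sum of exponents).
  Term '6x^8' has total degree 8+0 = 8.
  Term '11x^6y^4' has total degree 6+4 = 10.
  Term '3x^4y^3' has total degree 4+3 = 7.
The maximum total degree among all terms is 10.

10


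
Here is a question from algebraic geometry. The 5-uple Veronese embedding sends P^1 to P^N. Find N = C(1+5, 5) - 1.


The Veronese embedding v_d: P^n -> P^N maps each point to all
degree-d monomials in n+1 homogeneous coordinates.
N = C(n+d, d) - 1
N = C(1+5, 5) - 1
N = C(6, 5) - 1
C(6, 5) = 6
N = 6 - 1 = 5

5


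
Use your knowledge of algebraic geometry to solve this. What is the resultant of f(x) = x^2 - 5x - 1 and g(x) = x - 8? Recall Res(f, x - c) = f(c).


For Res(f, x - c), we evaluate f at x = c.
f(8) = 8^2 - 5*8 - 1
= 64 - 40 - 1
= 24 - 1 = 23
Res(f, g) = 23

23


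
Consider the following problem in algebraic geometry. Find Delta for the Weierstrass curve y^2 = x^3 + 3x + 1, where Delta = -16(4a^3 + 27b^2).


Compute each component:
4a^3 = 4*3^3 = 4*27 = 108
27b^2 = 27*1^2 = 27*1 = 27
4a^3 + 27b^2 = 108 + 27 = 135
Delta = -16*135 = -2160

-2160


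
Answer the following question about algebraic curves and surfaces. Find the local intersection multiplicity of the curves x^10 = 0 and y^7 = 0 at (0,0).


The intersection multiplicity of V(x^a) and V(y^b) at the origin is:
I(O; V(x^10), V(y^7)) = dim_k(k[x,y]/(x^10, y^7))
A basis for k[x,y]/(x^10, y^7) is the set of monomials x^i * y^j
where 0 <= i < 10 and 0 <= j < 7.
The number of such monomials is 10 * 7 = 70

70


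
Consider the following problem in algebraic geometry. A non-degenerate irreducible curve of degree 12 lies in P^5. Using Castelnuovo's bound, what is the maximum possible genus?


Castelnuovo's bound: write d - 1 = m(r-1) + epsilon with 0 <= epsilon < r-1.
d - 1 = 12 - 1 = 11
r - 1 = 5 - 1 = 4
11 = 2*4 + 3, so m = 2, epsilon = 3
pi(d, r) = m(m-1)(r-1)/2 + m*epsilon
= 2*1*4/2 + 2*3
= 8/2 + 6
= 4 + 6 = 10

10


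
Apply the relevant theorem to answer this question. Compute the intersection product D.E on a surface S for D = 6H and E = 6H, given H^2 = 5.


Using bilinearity of the intersection pairing on a surface S:
(aH).(bH) = ab * (H.H)
We have H^2 = 5.
D.E = (6H).(6H) = 6*6*5
= 36*5
= 180

180


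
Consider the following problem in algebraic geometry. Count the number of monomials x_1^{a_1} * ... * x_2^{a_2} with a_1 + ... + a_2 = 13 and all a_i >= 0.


The number of degree-13 monomials in 2 variables is C(d+n-1, n-1).
= C(13+2-1, 2-1) = C(14, 1)
= 14

14


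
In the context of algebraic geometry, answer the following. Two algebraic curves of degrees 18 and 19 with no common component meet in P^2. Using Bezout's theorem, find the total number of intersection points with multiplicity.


Bezout's theorem states the intersection count equals the product of degrees.
Intersection count = 18 * 19 = 342

342


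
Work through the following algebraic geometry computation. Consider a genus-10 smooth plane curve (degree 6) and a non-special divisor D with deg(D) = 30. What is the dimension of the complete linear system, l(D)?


First, compute the genus of a smooth plane curve of degree 6:
g = (d-1)(d-2)/2 = (6-1)(6-2)/2 = 10
For a non-special divisor D (i.e., h^1(D) = 0), Riemann-Roch gives:
l(D) = deg(D) - g + 1
Since deg(D) = 30 >= 2g - 1 = 19, D is non-special.
l(D) = 30 - 10 + 1 = 21

21


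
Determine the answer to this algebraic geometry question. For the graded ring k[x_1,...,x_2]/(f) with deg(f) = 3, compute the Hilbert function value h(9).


For R = k[x_1,...,x_n]/(f) with f homogeneous of degree e:
The Hilbert series is (1 - t^e)/(1 - t)^n.
So h(d) = C(d+n-1, n-1) - C(d-e+n-1, n-1) for d >= e.
With n=2, e=3, d=9:
C(9+2-1, 2-1) = C(10, 1) = 10
C(9-3+2-1, 2-1) = C(7, 1) = 7
h(9) = 10 - 7 = 3

3


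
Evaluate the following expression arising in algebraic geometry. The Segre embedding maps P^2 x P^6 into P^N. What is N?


The Segre embedding maps P^m x P^n into P^N via
all products of coordinates from each factor.
N = (m+1)(n+1) - 1
N = (2+1)(6+1) - 1
N = 3*7 - 1
N = 21 - 1 = 20

20


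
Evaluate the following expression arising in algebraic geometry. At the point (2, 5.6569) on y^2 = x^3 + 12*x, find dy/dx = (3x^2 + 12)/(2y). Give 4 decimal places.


Using implicit differentiation of y^2 = x^3 + 12*x:
2y * dy/dx = 3x^2 + 12
dy/dx = (3x^2 + 12)/(2y)
Numerator: 3*2^2 + 12 = 24
Denominator: 2*5.6569 = 11.3138
dy/dx = 24/11.3138 = 2.1213

2.1213


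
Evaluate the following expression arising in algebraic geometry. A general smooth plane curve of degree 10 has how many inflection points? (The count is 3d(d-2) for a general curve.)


For a general smooth plane curve C of degree d, the inflection points are
the intersection of C with its Hessian curve, which has degree 3(d-2).
By Bezout, the total intersection number is d * 3(d-2) = 10 * 24 = 240.
For a general curve every flex is ordinary, so each contributes
multiplicity 1 to C·Hess(C), and the number of distinct inflection
points is 3d(d-2).
Inflection points = 3*10*(10-2) = 3*10*8 = 240

240


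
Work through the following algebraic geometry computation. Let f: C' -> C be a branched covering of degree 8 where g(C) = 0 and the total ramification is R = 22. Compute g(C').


Riemann-Hurwitz formula: 2g' - 2 = d(2g - 2) + R
Given: d = 8, g = 0, R = 22
2g' - 2 = 8*(2*0 - 2) + 22
2g' - 2 = 8*(-2) + 22
2g' - 2 = -16 + 22 = 6
2g' = 8
g' = 4

4


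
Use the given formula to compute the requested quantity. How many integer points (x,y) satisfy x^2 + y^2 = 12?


Systematically check integer values of x where x^2 <= 12.
For each valid x, check if 12 - x^2 is a perfect square.
Total integer solutions found: 0

0


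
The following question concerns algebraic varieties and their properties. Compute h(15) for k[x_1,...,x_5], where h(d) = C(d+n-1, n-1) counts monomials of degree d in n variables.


The Hilbert function for the polynomial ring in 5 variables is:
h(d) = C(d+n-1, n-1)
h(15) = C(15+5-1, 5-1) = C(19, 4)
= 19! / (4! * 15!)
= 3876

3876


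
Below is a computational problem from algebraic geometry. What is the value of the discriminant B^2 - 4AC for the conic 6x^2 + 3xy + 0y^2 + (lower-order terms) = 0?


The discriminant of a conic Ax^2 + Bxy + Cy^2 + ... = 0 is B^2 - 4AC.
B^2 = 3^2 = 9
4AC = 4*6*0 = 0
Discriminant = 9 + 0 = 9

9


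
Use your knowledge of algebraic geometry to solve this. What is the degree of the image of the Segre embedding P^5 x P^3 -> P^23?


The degree of the Segre variety P^5 x P^3 is C(m+n, m).
= C(8, 5)
= 56

56


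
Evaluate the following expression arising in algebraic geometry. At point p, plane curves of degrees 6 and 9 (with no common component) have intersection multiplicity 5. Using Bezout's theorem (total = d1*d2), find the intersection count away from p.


By Bezout's theorem, the total intersection number is d1 * d2.
Total = 6 * 9 = 54
Intersection multiplicity at p = 5
Remaining intersections = 54 - 5 = 49

49


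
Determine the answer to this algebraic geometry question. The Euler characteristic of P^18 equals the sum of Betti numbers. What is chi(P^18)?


The complex projective space P^18 has one cell in each even real dimension 0, 2, ..., 36.
The cohomology groups are H^{2k}(P^18) = Z for k = 0,...,18, and 0 otherwise.
Euler characteristic = sum of Betti numbers = 1 per even-dimensional cohomology group.
chi(P^18) = 18 + 1 = 19

19


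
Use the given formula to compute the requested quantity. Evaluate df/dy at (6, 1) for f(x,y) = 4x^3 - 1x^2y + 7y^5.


df/dy = (-1)*x^2 + 5*7*y^4
At (6,1): (-1)*6^2 + 5*7*1^4
= -36 + 35
= -1

-1


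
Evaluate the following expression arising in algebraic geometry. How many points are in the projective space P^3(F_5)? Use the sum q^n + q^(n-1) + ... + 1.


P^3(F_5) has (q^(n+1) - 1)/(q - 1) points.
= 5^3 + 5^2 + 5^1 + 5^0
= 125 + 25 + 5 + 1
= 156

156


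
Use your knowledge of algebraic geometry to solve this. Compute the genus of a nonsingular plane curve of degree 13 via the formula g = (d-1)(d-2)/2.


Using the genus formula for smooth plane curves:
g = (d-1)(d-2)/2
g = (13-1)(13-2)/2
g = 12*11/2
g = 132/2 = 66

66


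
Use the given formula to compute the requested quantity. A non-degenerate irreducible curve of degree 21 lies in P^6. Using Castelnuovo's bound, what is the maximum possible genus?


Castelnuovo's bound: write d - 1 = m(r-1) + epsilon with 0 <= epsilon < r-1.
d - 1 = 21 - 1 = 20
r - 1 = 6 - 1 = 5
20 = 4*5 + 0, so m = 4, epsilon = 0
pi(d, r) = m(m-1)(r-1)/2 + m*epsilon
= 4*3*5/2 + 4*0
= 60/2 + 0
= 30 + 0 = 30

30


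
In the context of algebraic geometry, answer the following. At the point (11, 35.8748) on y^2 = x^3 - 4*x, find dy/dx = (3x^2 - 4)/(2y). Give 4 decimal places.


Using implicit differentiation of y^2 = x^3 - 4*x:
2y * dy/dx = 3x^2 - 4
dy/dx = (3x^2 - 4)/(2y)
Numerator: 3*11^2 - 4 = 359
Denominator: 2*35.8748 = 71.7496
dy/dx = 359/71.7496 = 5.0035

5.0035


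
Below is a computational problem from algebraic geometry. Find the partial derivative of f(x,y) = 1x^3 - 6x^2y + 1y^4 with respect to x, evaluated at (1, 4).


df/dx = 3*1*x^2 + 2*(-6)*x^1*y
At (1,4): 3*1*1^2 + 2*(-6)*1^1*4
= 3 - 48
= -45

-45


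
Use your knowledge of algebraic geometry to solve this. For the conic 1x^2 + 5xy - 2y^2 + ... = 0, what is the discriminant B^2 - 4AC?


The discriminant of a conic Ax^2 + Bxy + Cy^2 + ... = 0 is B^2 - 4AC.
B^2 = 5^2 = 25
4AC = 4*1*(-2) = -8
Discriminant = 25 + 8 = 33

33


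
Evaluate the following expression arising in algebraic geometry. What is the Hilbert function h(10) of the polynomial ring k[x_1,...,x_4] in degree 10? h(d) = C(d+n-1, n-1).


The Hilbert function for the polynomial ring in 4 variables is:
h(d) = C(d+n-1, n-1)
h(10) = C(10+4-1, 4-1) = C(13, 3)
= 13! / (3! * 10!)
= 286

286


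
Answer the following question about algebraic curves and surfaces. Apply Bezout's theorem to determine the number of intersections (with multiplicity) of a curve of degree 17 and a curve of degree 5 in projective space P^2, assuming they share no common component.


Bezout's theorem states the intersection count equals the product of degrees.
Intersection count = 17 * 5 = 85

85


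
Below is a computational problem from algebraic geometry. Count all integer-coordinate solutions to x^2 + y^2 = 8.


Systematically check integer values of x where x^2 <= 8.
For each valid x, check if 8 - x^2 is a perfect square.
x=2: 8 - 4 = 4, sqrt = 2 (valid)
Total integer solutions found: 4

4


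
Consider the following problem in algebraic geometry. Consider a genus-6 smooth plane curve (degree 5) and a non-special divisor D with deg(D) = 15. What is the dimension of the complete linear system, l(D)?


First, compute the genus of a smooth plane curve of degree 5:
g = (d-1)(d-2)/2 = (5-1)(5-2)/2 = 6
For a non-special divisor D (i.e., h^1(D) = 0), Riemann-Roch gives:
l(D) = deg(D) - g + 1
Since deg(D) = 15 >= 2g - 1 = 11, D is non-special.
l(D) = 15 - 6 + 1 = 10

10


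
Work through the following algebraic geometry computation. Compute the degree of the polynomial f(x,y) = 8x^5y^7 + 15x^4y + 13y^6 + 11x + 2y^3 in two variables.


Examine each term for its total degree (sum of exponents).
  Term '8x^5y^7' has total degree 5+7 = 12.
  Term '15x^4y' has total degree 4+1 = 5.
  Term '13y^6' has total degree 0+6 = 6.
  Term '11x' has total degree 1+0 = 1.
  Term '2y^3' has total degree 0+3 = 3.
The maximum total degree among all terms is 12.

12


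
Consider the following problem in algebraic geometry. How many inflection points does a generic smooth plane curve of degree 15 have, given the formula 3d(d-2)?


For a general smooth plane curve C of degree d, the inflection points are
the intersection of C with its Hessian curve, which has degree 3(d-2).
By Bezout, the total intersection number is d * 3(d-2) = 15 * 39 = 585.
For a general curve every flex is ordinary, so each contributes
multiplicity 1 to C·Hess(C), and the number of distinct inflection
points is 3d(d-2).
Inflection points = 3*15*(15-2) = 3*15*13 = 585

585


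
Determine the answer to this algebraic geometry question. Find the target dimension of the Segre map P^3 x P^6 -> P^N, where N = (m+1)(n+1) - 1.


The Segre embedding maps P^m x P^n into P^N via
all products of coordinates from each factor.
N = (m+1)(n+1) - 1
N = (3+1)(6+1) - 1
N = 4*7 - 1
N = 28 - 1 = 27

27


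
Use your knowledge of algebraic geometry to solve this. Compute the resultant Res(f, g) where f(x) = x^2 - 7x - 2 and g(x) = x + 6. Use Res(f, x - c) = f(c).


For Res(f, x - c), we evaluate f at x = c.
f(-6) = (-6)^2 - 7*(-6) - 2
= 36 + 42 - 2
= 78 - 2 = 76
Res(f, g) = 76

76


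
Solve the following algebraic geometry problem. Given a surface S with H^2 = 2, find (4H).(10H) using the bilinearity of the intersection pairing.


Using bilinearity of the intersection pairing on a surface S:
(aH).(bH) = ab * (H.H)
We have H^2 = 2.
D.E = (4H).(10H) = 4*10*2
= 40*2
= 80

80


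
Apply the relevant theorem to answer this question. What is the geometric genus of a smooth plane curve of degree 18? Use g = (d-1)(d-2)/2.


Using the genus formula for smooth plane curves:
g = (d-1)(d-2)/2
g = (18-1)(18-2)/2
g = 17*16/2
g = 272/2 = 136

136


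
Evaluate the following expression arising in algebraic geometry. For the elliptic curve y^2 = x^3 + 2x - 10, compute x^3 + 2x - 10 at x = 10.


Compute x^3 + 2x - 10 at x = 10:
x^3 = 10^3 = 1000
2*x = 2*10 = 20
Sum: 1000 + 20 - 10 = 1010

1010


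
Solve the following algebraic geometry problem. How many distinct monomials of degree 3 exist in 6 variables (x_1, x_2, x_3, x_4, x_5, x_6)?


The number of degree-3 monomials in 6 variables is C(d+n-1, n-1).
= C(3+6-1, 6-1) = C(8, 5)
= 56

56


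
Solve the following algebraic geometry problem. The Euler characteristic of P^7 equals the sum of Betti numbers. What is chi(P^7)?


The complex projective space P^7 has one cell in each even real dimension 0, 2, ..., 14.
The cohomology groups are H^{2k}(P^7) = Z for k = 0,...,7, and 0 otherwise.
Euler characteristic = sum of Betti numbers = 1 per even-dimensional cohomology group.
chi(P^7) = 7 + 1 = 8

8
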